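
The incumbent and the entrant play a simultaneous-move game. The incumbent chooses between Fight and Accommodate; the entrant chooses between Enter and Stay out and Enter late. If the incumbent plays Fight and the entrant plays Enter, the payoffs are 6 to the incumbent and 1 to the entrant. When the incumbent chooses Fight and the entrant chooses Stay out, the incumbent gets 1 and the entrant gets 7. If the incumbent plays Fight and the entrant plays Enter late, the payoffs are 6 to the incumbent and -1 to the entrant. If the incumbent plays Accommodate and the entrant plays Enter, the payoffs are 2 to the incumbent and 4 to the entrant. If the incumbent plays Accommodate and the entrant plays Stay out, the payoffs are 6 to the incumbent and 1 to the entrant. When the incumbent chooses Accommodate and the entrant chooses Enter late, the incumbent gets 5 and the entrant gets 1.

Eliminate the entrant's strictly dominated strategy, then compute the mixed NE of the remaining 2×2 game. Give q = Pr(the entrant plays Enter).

q = 5/9

The entrant's strategy Enter late is strictly dominated by Enter: 1 > -1 and 4 > 1. Eliminate Enter late.
In a mixed equilibrium the incumbent is indifferent between Fight and Accommodate; this condition fixes q.
  the incumbent's expected payoff from Fight: q·6 + (1−q)·1 = 5q + 1
  the incumbent's expected payoff from Accommodate: q·2 + (1−q)·6 = -4q + 6
  5q + 1 = -4q + 6  ⇒  9q = 5  ⇒  q = 5/9.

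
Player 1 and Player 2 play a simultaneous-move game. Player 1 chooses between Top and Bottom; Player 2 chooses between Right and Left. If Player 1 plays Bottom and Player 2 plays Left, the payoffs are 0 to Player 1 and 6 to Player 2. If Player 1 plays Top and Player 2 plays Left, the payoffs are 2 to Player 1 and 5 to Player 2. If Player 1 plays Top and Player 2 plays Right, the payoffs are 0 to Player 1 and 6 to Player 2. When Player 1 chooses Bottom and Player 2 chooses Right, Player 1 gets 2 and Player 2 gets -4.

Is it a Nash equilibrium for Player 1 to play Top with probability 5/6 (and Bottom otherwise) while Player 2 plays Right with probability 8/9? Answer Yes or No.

No

Given Player 1's mix p = 5/6, Player 2's payoff from Right is 13/3 but from Left is 31/6. Player 2 strictly prefers Left, so Player 2 would not mix.
So the proposed profile is not a Nash equilibrium.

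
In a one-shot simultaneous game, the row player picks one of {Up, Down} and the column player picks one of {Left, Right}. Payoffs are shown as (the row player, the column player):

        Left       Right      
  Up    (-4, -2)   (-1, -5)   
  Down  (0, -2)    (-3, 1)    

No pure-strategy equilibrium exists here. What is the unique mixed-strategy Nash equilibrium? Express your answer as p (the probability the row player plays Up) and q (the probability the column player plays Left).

p = 1/2, q = 1/3

The row player's mix must leave the column player indifferent between Left and Right.
  the column player's expected payoff from Left: p·(-2) + (1−p)·(-2) = -2
  the column player's expected payoff from Right: p·(-5) + (1−p)·1 = -6p + 1
  -2 = -6p + 1  ⇒  6p = 3  ⇒  p = 1/2.
Set the row player's expected payoff from Up equal to that from Down:
  the row player's expected payoff from Up: q·(-4) + (1−q)·(-1) = -3q - 1
  the row player's expected payoff from Down: q·0 + (1−q)·(-3) = 3q - 3
  -3q - 1 = 3q - 3  ⇒  -6q = -2  ⇒  q = 1/3.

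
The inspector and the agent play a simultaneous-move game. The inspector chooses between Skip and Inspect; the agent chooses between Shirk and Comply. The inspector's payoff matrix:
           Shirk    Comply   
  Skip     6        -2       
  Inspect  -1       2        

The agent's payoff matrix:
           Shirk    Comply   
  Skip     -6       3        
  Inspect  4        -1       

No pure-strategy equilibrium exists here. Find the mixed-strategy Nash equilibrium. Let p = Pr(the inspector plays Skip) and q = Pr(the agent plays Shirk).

Set the agent's expected payoff from Shirk equal to that from Comply:
  the agent's payoff to Shirk: p·(-6) + (1−p)·4 = -10p + 4
  the agent's payoff to Comply: p·3 + (1−p)·(-1) = 4p - 1
  -10p + 4 = 4p - 1  ⇒  -14p = -5  ⇒  p = 5/14.
For the inspector to be willing to mix, the inspector must be indifferent between Skip and Inspect, which pins down the agent's mix.
  the inspector's payoff from Skip: q·6 + (1−q)·(-2) = 8q - 2
  the inspector's payoff from Inspect: q·(-1) + (1−q)·2 = -3q + 2
  8q - 2 = -3q + 2  ⇒  11q = 4  ⇒  q = 4/11.

p = 5/14, q = 4/11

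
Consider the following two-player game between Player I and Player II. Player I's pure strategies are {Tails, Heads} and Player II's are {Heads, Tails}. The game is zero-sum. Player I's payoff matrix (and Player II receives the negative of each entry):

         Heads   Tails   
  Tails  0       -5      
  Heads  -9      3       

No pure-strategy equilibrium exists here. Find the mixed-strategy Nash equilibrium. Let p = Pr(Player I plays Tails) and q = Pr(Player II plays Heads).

p = 12/17, q = 8/17

For Player II to be willing to mix, Player II must be indifferent between Heads and Tails, which pins down Player I's mix.
  Player II's payoff from Heads: p·0 + (1−p)·9 = -9p + 9
  Player II's payoff from Tails: p·5 + (1−p)·(-3) = 8p - 3
  -9p + 9 = 8p - 3  ⇒  -17p = -12  ⇒  p = 12/17.
Set Player I's expected payoff from Tails equal to that from Heads:
  Player I's payoff to Tails: q·0 + (1−q)·(-5) = 5q - 5
  Player I's payoff to Heads: q·(-9) + (1−q)·3 = -12q + 3
  5q - 5 = -12q + 3  ⇒  17q = 8  ⇒  q = 8/17.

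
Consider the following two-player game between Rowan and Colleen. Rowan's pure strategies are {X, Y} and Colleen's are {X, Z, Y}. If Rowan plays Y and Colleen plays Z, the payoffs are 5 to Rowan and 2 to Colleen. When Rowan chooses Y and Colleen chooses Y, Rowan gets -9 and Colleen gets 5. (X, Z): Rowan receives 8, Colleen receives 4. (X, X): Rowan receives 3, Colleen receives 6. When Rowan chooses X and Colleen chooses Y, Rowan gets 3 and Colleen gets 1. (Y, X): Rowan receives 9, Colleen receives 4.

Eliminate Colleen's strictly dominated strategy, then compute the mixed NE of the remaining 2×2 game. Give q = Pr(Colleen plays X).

Colleen's strategy Z is strictly dominated by X: 6 > 4 and 4 > 2. Eliminate Z.
Colleen's mix must leave Rowan indifferent between X and Y.
  Rowan's payoff to X: q·3 + (1−q)·3 = 3
  Rowan's payoff to Y: q·9 + (1−q)·(-9) = 18q - 9
  3 = 18q - 9  ⇒  -18q = -12  ⇒  q = 2/3.

q = 2/3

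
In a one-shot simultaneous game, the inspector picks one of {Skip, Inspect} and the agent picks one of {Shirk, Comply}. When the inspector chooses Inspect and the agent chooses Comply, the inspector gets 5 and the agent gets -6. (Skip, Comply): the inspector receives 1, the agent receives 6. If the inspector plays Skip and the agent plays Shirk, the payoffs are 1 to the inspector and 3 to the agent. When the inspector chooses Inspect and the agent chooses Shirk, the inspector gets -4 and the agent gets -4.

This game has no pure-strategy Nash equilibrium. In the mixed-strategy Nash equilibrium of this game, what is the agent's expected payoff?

-6/5

The inspector's mix must leave the agent indifferent between Shirk and Comply.
  the agent's payoff from Shirk: p·3 + (1−p)·(-4) = 7p - 4
  the agent's payoff from Comply: p·6 + (1−p)·(-6) = 12p - 6
  7p - 4 = 12p - 6  ⇒  -5p = -2  ⇒  p = 2/5.
At equilibrium the agent is indifferent across columns, so the agent's payoff equals the payoff from Shirk: (2/5)·3 + (3/5)·(-4) = -6/5.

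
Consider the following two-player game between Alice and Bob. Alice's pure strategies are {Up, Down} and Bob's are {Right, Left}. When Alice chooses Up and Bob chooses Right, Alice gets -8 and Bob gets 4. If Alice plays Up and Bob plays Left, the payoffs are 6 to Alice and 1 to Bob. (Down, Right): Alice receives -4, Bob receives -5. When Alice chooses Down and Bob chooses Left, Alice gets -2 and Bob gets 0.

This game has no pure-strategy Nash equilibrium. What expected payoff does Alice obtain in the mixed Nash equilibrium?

Bob's mix must leave Alice indifferent between Up and Down.
  Alice's payoff to Up: q·(-8) + (1−q)·6 = -14q + 6
  Alice's payoff to Down: q·(-4) + (1−q)·(-2) = -2q - 2
  -14q + 6 = -2q - 2  ⇒  -12q = -8  ⇒  q = 2/3.
At equilibrium Alice is indifferent across rows, so Alice's payoff equals the payoff from Up: (2/3)·(-8) + (1/3)·6 = -10/3.

-10/3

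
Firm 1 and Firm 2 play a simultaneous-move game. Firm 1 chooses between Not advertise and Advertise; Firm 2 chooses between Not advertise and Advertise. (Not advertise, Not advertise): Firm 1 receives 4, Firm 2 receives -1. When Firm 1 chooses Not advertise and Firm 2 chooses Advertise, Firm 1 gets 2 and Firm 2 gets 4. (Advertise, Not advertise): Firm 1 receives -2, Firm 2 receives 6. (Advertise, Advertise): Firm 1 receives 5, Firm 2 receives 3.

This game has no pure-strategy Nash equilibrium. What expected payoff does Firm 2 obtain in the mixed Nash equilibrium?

27/8

Firm 1's mix must leave Firm 2 indifferent between Not advertise and Advertise.
  Firm 2's payoff from Not advertise: p·(-1) + (1−p)·6 = -7p + 6
  Firm 2's payoff from Advertise: p·4 + (1−p)·3 = p + 3
  -7p + 6 = p + 3  ⇒  -8p = -3  ⇒  p = 3/8.
At equilibrium Firm 2 is indifferent across columns, so Firm 2's payoff equals the payoff from Not advertise: (3/8)·(-1) + (5/8)·6 = 27/8.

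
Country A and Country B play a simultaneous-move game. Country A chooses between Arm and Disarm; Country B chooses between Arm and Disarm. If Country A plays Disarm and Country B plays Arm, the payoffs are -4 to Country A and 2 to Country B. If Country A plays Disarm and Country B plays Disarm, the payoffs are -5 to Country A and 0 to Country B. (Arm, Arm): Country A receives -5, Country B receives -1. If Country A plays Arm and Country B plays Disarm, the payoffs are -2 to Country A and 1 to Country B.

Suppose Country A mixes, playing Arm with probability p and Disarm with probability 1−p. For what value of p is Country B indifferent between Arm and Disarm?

p = 1/2

In a mixed equilibrium Country B is indifferent between Arm and Disarm; this condition fixes p.
  Country B's expected payoff from Arm: p·(-1) + (1−p)·2 = -3p + 2
  Country B's expected payoff from Disarm: p·1 + (1−p)·0 = p
  -3p + 2 = p  ⇒  -4p = -2  ⇒  p = 1/2.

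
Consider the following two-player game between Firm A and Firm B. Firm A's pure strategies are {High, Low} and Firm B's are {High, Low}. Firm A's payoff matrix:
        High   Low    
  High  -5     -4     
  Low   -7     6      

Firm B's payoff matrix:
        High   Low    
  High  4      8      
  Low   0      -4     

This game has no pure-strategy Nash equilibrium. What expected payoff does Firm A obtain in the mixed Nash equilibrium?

Firm B's mix must leave Firm A indifferent between High and Low.
  Firm A's payoff to High: q·(-5) + (1−q)·(-4) = -q - 4
  Firm A's payoff to Low: q·(-7) + (1−q)·6 = -13q + 6
  -q - 4 = -13q + 6  ⇒  12q = 10  ⇒  q = 5/6.
At equilibrium Firm A is indifferent across rows, so Firm A's payoff equals the payoff from High: (5/6)·(-5) + (1/6)·(-4) = -29/6.

-29/6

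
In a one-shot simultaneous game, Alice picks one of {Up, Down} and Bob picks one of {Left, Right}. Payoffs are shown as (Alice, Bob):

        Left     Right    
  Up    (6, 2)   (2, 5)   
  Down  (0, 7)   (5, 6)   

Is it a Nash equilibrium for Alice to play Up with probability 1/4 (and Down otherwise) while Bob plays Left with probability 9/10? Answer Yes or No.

No

Given Bob's mix q = 9/10, Alice's payoff from Up is 28/5 but from Down is 1/2. Alice strictly prefers Up, so Alice would not mix.
So the proposed profile is not a Nash equilibrium.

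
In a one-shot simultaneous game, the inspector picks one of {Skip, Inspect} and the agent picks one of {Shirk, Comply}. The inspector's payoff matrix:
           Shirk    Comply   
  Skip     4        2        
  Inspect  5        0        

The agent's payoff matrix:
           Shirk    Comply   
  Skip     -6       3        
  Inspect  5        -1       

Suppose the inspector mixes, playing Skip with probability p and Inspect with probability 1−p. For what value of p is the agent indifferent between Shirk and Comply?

The inspector's mix must leave the agent indifferent between Shirk and Comply.
  the agent's payoff from Shirk: p·(-6) + (1−p)·5 = -11p + 5
  the agent's payoff from Comply: p·3 + (1−p)·(-1) = 4p - 1
  -11p + 5 = 4p - 1  ⇒  -15p = -6  ⇒  p = 2/5.

p = 2/5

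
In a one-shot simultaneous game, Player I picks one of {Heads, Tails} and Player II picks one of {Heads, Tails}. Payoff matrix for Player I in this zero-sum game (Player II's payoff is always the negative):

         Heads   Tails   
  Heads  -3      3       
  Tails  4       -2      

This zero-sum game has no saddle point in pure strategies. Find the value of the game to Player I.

For Player I to be willing to mix, Player I must be indifferent between Heads and Tails, which pins down Player II's mix.
  Player I's payoff to Heads: q·(-3) + (1−q)·3 = -6q + 3
  Player I's payoff to Tails: q·4 + (1−q)·(-2) = 6q - 2
  -6q + 3 = 6q - 2  ⇒  -12q = -5  ⇒  q = 5/12.
The value is Player I's expected payoff against this mix (using Heads): (5/12)·(-3) + (7/12)·3 = 1/2.

v = 1/2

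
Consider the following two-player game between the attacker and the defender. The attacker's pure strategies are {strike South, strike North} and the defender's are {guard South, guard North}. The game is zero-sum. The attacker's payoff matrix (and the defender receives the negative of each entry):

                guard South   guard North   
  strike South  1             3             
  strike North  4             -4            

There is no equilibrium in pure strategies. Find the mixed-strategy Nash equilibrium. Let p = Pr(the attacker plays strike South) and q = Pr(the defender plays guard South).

The attacker's mix must leave the defender indifferent between guard South and guard North.
  the defender's payoff to guard South: p·(-1) + (1−p)·(-4) = 3p - 4
  the defender's payoff to guard North: p·(-3) + (1−p)·4 = -7p + 4
  3p - 4 = -7p + 4  ⇒  10p = 8  ⇒  p = 4/5.
Set the attacker's expected payoff from strike South equal to that from strike North:
  the attacker's payoff from strike South: q·1 + (1−q)·3 = -2q + 3
  the attacker's payoff from strike North: q·4 + (1−q)·(-4) = 8q - 4
  -2q + 3 = 8q - 4  ⇒  -10q = -7  ⇒  q = 7/10.

p = 4/5, q = 7/10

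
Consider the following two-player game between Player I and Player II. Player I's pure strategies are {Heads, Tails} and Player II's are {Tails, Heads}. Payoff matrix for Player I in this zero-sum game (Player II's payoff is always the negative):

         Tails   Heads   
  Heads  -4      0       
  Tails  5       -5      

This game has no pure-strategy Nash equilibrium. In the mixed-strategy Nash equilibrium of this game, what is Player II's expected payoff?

Player II's indifference between Tails and Heads determines Player I's mixing probability p:
  Player II's payoff from Tails: p·4 + (1−p)·(-5) = 9p - 5
  Player II's payoff from Heads: p·0 + (1−p)·5 = -5p + 5
  9p - 5 = -5p + 5  ⇒  14p = 10  ⇒  p = 5/7.
At equilibrium Player II is indifferent across columns, so Player II's payoff equals the payoff from Tails: (5/7)·4 + (2/7)·(-5) = 10/7.

10/7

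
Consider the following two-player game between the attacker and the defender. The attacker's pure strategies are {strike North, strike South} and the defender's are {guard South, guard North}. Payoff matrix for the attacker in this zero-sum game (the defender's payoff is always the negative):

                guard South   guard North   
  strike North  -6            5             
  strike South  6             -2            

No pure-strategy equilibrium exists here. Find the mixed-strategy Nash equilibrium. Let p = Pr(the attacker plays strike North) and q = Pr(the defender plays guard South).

p = 8/19, q = 7/19

In a mixed equilibrium the defender is indifferent between guard South and guard North; this condition fixes p.
  the defender's payoff to guard South: p·6 + (1−p)·(-6) = 12p - 6
  the defender's payoff to guard North: p·(-5) + (1−p)·2 = -7p + 2
  12p - 6 = -7p + 2  ⇒  19p = 8  ⇒  p = 8/19.
For the attacker to be willing to mix, the attacker must be indifferent between strike North and strike South, which pins down the defender's mix.
  the attacker's payoff to strike North: q·(-6) + (1−q)·5 = -11q + 5
  the attacker's payoff to strike South: q·6 + (1−q)·(-2) = 8q - 2
  -11q + 5 = 8q - 2  ⇒  -19q = -7  ⇒  q = 7/19.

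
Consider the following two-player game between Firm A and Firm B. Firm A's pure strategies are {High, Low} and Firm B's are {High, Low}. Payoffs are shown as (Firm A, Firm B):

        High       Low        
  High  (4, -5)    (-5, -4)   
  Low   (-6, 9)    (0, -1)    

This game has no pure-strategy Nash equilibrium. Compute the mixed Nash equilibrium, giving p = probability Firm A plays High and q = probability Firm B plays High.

p = 10/11, q = 1/3

Set Firm B's expected payoff from High equal to that from Low:
  Firm B's expected payoff from High: p·(-5) + (1−p)·9 = -14p + 9
  Firm B's expected payoff from Low: p·(-4) + (1−p)·(-1) = -3p - 1
  -14p + 9 = -3p - 1  ⇒  -11p = -10  ⇒  p = 10/11.
In a mixed equilibrium Firm A is indifferent between High and Low; this condition fixes q.
  Firm A's payoff from High: q·4 + (1−q)·(-5) = 9q - 5
  Firm A's payoff from Low: q·(-6) + (1−q)·0 = -6q
  9q - 5 = -6q  ⇒  15q = 5  ⇒  q = 1/3.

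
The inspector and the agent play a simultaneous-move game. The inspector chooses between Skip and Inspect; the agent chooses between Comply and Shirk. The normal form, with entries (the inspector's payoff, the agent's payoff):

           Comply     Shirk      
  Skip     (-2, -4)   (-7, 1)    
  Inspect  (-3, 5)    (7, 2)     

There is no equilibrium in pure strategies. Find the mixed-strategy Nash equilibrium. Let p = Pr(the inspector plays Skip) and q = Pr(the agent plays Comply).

p = 3/8, q = 14/15

For the agent to be willing to mix, the agent must be indifferent between Comply and Shirk, which pins down the inspector's mix.
  the agent's payoff from Comply: p·(-4) + (1−p)·5 = -9p + 5
  the agent's payoff from Shirk: p·1 + (1−p)·2 = -p + 2
  -9p + 5 = -p + 2  ⇒  -8p = -3  ⇒  p = 3/8.
In a mixed equilibrium the inspector is indifferent between Skip and Inspect; this condition fixes q.
  the inspector's payoff to Skip: q·(-2) + (1−q)·(-7) = 5q - 7
  the inspector's payoff to Inspect: q·(-3) + (1−q)·7 = -10q + 7
  5q - 7 = -10q + 7  ⇒  15q = 14  ⇒  q = 14/15.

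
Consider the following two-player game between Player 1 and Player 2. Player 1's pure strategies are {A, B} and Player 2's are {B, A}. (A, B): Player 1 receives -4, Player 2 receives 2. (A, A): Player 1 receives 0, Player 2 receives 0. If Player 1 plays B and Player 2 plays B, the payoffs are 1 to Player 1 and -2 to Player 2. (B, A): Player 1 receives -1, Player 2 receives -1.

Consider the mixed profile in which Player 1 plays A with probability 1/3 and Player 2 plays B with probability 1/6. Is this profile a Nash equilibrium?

Yes

Check Player 2's indifference given Player 1's mix p = 1/3:
  payoff from B = -2/3; payoff from A = -2/3 — equal.
Check Player 1's indifference given Player 2's mix q = 1/6:
  payoff from A = -2/3; payoff from B = -2/3 — equal.
Both players are indifferent, so neither can profitably deviate.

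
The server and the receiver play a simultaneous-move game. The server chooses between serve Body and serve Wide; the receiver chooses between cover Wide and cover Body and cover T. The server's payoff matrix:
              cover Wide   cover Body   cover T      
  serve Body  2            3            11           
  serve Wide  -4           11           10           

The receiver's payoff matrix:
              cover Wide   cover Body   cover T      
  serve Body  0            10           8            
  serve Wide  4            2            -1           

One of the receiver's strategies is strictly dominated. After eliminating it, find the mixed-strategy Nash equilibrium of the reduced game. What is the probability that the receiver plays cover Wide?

q = 4/7

The receiver's strategy cover T is strictly dominated by cover Body: 10 > 8 and 2 > -1. Eliminate cover T.
The server's indifference between serve Body and serve Wide determines the receiver's mixing probability q:
  the server's expected payoff from serve Body: q·2 + (1−q)·3 = -q + 3
  the server's expected payoff from serve Wide: q·(-4) + (1−q)·11 = -15q + 11
  -q + 3 = -15q + 11  ⇒  14q = 8  ⇒  q = 4/7.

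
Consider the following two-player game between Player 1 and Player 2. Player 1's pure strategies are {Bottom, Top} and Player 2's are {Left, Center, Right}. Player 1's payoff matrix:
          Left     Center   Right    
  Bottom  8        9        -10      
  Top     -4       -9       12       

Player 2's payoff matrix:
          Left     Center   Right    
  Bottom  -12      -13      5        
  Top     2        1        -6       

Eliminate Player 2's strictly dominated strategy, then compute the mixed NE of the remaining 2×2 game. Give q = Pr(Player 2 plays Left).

Player 2's strategy Center is strictly dominated by Left: -12 > -13 and 2 > 1. Eliminate Center.
For Player 1 to be willing to mix, Player 1 must be indifferent between Bottom and Top, which pins down Player 2's mix.
  Player 1's payoff to Bottom: q·8 + (1−q)·(-10) = 18q - 10
  Player 1's payoff to Top: q·(-4) + (1−q)·12 = -16q + 12
  18q - 10 = -16q + 12  ⇒  34q = 22  ⇒  q = 11/17.

q = 11/17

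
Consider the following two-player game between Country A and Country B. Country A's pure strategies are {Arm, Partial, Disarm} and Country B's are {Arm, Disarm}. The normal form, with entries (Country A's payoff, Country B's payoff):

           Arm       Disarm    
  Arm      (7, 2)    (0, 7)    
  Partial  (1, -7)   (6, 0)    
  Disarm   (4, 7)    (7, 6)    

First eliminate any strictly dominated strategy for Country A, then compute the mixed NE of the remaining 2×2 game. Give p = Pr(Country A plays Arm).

p = 1/6

Country A's strategy Partial is strictly dominated by Disarm: 4 > 1 and 7 > 6. Eliminate Partial.
Country B's indifference between Arm and Disarm determines Country A's mixing probability p:
  Country B's payoff from Arm: p·2 + (1−p)·7 = -5p + 7
  Country B's payoff from Disarm: p·7 + (1−p)·6 = p + 6
  -5p + 7 = p + 6  ⇒  -6p = -1  ⇒  p = 1/6.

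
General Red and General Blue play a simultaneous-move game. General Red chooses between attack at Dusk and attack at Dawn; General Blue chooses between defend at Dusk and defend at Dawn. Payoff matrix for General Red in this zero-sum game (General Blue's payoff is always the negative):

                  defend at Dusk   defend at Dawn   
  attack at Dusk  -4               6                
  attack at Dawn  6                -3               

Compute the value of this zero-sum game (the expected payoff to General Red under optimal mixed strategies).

v = 24/19

In a mixed equilibrium General Red is indifferent between attack at Dusk and attack at Dawn; this condition fixes q.
  General Red's expected payoff from attack at Dusk: q·(-4) + (1−q)·6 = -10q + 6
  General Red's expected payoff from attack at Dawn: q·6 + (1−q)·(-3) = 9q - 3
  -10q + 6 = 9q - 3  ⇒  -19q = -9  ⇒  q = 9/19.
The value is General Red's expected payoff against this mix (using attack at Dusk): (9/19)·(-4) + (10/19)·6 = 24/19.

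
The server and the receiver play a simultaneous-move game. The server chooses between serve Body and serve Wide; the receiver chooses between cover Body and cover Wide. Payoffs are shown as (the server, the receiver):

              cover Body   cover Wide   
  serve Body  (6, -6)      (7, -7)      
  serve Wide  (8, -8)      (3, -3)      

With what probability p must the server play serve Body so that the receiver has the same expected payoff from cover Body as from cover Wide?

For the receiver to be willing to mix, the receiver must be indifferent between cover Body and cover Wide, which pins down the server's mix.
  the receiver's payoff to cover Body: p·(-6) + (1−p)·(-8) = 2p - 8
  the receiver's payoff to cover Wide: p·(-7) + (1−p)·(-3) = -4p - 3
  2p - 8 = -4p - 3  ⇒  6p = 5  ⇒  p = 5/6.

p = 5/6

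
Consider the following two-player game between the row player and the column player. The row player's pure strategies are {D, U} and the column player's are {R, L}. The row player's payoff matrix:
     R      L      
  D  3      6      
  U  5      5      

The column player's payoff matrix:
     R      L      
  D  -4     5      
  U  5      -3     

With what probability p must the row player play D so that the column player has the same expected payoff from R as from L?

Set the column player's expected payoff from R equal to that from L:
  the column player's payoff from R: p·(-4) + (1−p)·5 = -9p + 5
  the column player's payoff from L: p·5 + (1−p)·(-3) = 8p - 3
  -9p + 5 = 8p - 3  ⇒  -17p = -8  ⇒  p = 8/17.

p = 8/17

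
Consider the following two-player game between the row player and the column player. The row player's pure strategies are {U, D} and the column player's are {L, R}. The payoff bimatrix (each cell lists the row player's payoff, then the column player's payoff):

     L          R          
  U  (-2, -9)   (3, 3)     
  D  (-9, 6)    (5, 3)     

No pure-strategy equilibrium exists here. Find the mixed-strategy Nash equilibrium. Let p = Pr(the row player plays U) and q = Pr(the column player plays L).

p = 1/5, q = 2/9

In a mixed equilibrium the column player is indifferent between L and R; this condition fixes p.
  the column player's payoff from L: p·(-9) + (1−p)·6 = -15p + 6
  the column player's payoff from R: p·3 + (1−p)·3 = 3
  -15p + 6 = 3  ⇒  -15p = -3  ⇒  p = 1/5.
The column player's mix must leave the row player indifferent between U and D.
  the row player's payoff from U: q·(-2) + (1−q)·3 = -5q + 3
  the row player's payoff from D: q·(-9) + (1−q)·5 = -14q + 5
  -5q + 3 = -14q + 5  ⇒  9q = 2  ⇒  q = 2/9.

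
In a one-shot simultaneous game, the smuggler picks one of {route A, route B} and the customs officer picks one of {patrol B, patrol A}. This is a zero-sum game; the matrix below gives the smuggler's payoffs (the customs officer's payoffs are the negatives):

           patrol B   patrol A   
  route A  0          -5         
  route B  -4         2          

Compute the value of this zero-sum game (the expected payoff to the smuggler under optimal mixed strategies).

For the smuggler to be willing to mix, the smuggler must be indifferent between route A and route B, which pins down the customs officer's mix.
  the smuggler's expected payoff from route A: q·0 + (1−q)·(-5) = 5q - 5
  the smuggler's expected payoff from route B: q·(-4) + (1−q)·2 = -6q + 2
  5q - 5 = -6q + 2  ⇒  11q = 7  ⇒  q = 7/11.
The value is the smuggler's expected payoff against this mix (using route A): (7/11)·0 + (4/11)·(-5) = -20/11.

v = -20/11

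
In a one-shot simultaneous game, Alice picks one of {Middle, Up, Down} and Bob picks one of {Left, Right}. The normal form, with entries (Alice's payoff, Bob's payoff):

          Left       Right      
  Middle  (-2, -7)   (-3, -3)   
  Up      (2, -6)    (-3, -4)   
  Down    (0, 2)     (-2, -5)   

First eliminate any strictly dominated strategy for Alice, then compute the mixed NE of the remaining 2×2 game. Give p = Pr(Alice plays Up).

Alice's strategy Middle is strictly dominated by Down: 0 > -2 and -2 > -3. Eliminate Middle.
Alice's mix must leave Bob indifferent between Left and Right.
  Bob's expected payoff from Left: p·(-6) + (1−p)·2 = -8p + 2
  Bob's expected payoff from Right: p·(-4) + (1−p)·(-5) = p - 5
  -8p + 2 = p - 5  ⇒  -9p = -7  ⇒  p = 7/9.

p = 7/9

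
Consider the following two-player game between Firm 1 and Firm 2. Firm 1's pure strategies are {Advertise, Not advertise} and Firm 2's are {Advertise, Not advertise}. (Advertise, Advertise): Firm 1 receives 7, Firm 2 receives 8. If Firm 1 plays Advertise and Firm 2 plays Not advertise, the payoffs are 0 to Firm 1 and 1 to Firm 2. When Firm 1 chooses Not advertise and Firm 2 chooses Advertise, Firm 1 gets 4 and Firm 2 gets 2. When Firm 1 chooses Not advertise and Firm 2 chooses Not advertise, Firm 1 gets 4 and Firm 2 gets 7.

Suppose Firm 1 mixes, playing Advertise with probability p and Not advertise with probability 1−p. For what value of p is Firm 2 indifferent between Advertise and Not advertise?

p = 5/12

In a mixed equilibrium Firm 2 is indifferent between Advertise and Not advertise; this condition fixes p.
  Firm 2's payoff from Advertise: p·8 + (1−p)·2 = 6p + 2
  Firm 2's payoff from Not advertise: p·1 + (1−p)·7 = -6p + 7
  6p + 2 = -6p + 7  ⇒  12p = 5  ⇒  p = 5/12.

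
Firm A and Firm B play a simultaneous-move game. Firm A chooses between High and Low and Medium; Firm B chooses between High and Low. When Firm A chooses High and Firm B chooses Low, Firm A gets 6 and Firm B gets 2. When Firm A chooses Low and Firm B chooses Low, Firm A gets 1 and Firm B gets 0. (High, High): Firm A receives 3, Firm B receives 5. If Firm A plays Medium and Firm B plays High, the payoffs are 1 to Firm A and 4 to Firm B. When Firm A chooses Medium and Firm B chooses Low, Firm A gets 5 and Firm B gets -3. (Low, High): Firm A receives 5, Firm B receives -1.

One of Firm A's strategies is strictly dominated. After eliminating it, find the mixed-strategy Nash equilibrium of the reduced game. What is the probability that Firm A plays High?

Firm A's strategy Medium is strictly dominated by High: 3 > 1 and 6 > 5. Eliminate Medium.
For Firm B to be willing to mix, Firm B must be indifferent between High and Low, which pins down Firm A's mix.
  Firm B's payoff to High: p·5 + (1−p)·(-1) = 6p - 1
  Firm B's payoff to Low: p·2 + (1−p)·0 = 2p
  6p - 1 = 2p  ⇒  4p = 1  ⇒  p = 1/4.

p = 1/4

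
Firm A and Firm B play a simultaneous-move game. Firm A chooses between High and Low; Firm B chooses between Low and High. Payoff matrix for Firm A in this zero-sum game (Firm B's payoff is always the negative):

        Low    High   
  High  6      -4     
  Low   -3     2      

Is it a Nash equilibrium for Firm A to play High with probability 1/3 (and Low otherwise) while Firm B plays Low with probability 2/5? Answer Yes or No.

Check Firm B's indifference given Firm A's mix p = 1/3:
  payoff from Low = 0; payoff from High = 0 — equal.
Check Firm A's indifference given Firm B's mix q = 2/5:
  payoff from High = 0; payoff from Low = 0 — equal.
Both players are indifferent, so neither can profitably deviate.

Yes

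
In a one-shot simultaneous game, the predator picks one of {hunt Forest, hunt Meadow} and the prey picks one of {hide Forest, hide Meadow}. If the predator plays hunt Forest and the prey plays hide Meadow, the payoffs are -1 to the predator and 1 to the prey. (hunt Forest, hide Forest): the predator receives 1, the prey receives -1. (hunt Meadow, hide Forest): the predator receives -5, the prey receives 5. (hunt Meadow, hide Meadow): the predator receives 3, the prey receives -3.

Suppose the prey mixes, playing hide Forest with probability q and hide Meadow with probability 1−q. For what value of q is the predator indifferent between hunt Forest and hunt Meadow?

For the predator to be willing to mix, the predator must be indifferent between hunt Forest and hunt Meadow, which pins down the prey's mix.
  the predator's payoff from hunt Forest: q·1 + (1−q)·(-1) = 2q - 1
  the predator's payoff from hunt Meadow: q·(-5) + (1−q)·3 = -8q + 3
  2q - 1 = -8q + 3  ⇒  10q = 4  ⇒  q = 2/5.

q = 2/5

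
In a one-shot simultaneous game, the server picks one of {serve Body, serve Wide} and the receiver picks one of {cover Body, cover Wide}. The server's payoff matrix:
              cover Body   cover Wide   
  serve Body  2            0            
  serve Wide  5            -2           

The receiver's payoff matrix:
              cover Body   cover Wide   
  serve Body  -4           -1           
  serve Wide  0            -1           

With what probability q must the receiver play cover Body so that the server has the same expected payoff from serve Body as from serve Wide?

Set the server's expected payoff from serve Body equal to that from serve Wide:
  the server's payoff to serve Body: q·2 + (1−q)·0 = 2q
  the server's payoff to serve Wide: q·5 + (1−q)·(-2) = 7q - 2
  2q = 7q - 2  ⇒  -5q = -2  ⇒  q = 2/5.

q = 2/5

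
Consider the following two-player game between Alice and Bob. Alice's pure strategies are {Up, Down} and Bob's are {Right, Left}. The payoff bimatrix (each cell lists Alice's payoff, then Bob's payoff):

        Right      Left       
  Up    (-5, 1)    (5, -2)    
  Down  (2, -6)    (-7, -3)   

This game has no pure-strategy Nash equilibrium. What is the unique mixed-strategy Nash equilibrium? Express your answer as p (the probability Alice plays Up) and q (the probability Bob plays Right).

p = 1/2, q = 12/19

Alice's mix must leave Bob indifferent between Right and Left.
  Bob's expected payoff from Right: p·1 + (1−p)·(-6) = 7p - 6
  Bob's expected payoff from Left: p·(-2) + (1−p)·(-3) = p - 3
  7p - 6 = p - 3  ⇒  6p = 3  ⇒  p = 1/2.
Alice's indifference between Up and Down determines Bob's mixing probability q:
  Alice's payoff to Up: q·(-5) + (1−q)·5 = -10q + 5
  Alice's payoff to Down: q·2 + (1−q)·(-7) = 9q - 7
  -10q + 5 = 9q - 7  ⇒  -19q = -12  ⇒  q = 12/19.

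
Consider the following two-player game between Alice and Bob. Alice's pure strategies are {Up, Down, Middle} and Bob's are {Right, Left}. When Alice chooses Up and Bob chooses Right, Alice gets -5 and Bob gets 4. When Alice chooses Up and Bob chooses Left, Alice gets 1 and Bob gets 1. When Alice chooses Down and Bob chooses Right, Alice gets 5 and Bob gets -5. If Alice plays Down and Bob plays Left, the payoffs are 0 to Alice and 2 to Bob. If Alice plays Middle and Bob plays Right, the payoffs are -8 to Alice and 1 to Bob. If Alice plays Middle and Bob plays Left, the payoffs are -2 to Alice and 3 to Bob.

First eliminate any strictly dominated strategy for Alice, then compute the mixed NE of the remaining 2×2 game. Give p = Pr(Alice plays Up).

p = 7/10

Alice's strategy Middle is strictly dominated by Up: -5 > -8 and 1 > -2. Eliminate Middle.
Alice's mix must leave Bob indifferent between Right and Left.
  Bob's payoff from Right: p·4 + (1−p)·(-5) = 9p - 5
  Bob's payoff from Left: p·1 + (1−p)·2 = -p + 2
  9p - 5 = -p + 2  ⇒  10p = 7  ⇒  p = 7/10.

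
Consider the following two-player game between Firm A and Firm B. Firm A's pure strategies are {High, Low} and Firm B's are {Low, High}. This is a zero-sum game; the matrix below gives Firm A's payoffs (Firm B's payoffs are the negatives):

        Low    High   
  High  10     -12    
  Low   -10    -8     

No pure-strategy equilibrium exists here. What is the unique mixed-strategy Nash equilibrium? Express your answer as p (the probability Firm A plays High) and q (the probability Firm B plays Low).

For Firm B to be willing to mix, Firm B must be indifferent between Low and High, which pins down Firm A's mix.
  Firm B's expected payoff from Low: p·(-10) + (1−p)·10 = -20p + 10
  Firm B's expected payoff from High: p·12 + (1−p)·8 = 4p + 8
  -20p + 10 = 4p + 8  ⇒  -24p = -2  ⇒  p = 1/12.
For Firm A to be willing to mix, Firm A must be indifferent between High and Low, which pins down Firm B's mix.
  Firm A's payoff from High: q·10 + (1−q)·(-12) = 22q - 12
  Firm A's payoff from Low: q·(-10) + (1−q)·(-8) = -2q - 8
  22q - 12 = -2q - 8  ⇒  24q = 4  ⇒  q = 1/6.

p = 1/12, q = 1/6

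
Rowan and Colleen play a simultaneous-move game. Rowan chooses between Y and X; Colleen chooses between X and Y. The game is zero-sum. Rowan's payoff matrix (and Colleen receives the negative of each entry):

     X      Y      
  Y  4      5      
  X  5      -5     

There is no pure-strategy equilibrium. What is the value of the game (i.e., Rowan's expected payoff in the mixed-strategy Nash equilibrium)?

Rowan's indifference between Y and X determines Colleen's mixing probability q:
  Rowan's payoff to Y: q·4 + (1−q)·5 = -q + 5
  Rowan's payoff to X: q·5 + (1−q)·(-5) = 10q - 5
  -q + 5 = 10q - 5  ⇒  -11q = -10  ⇒  q = 10/11.
The value is Rowan's expected payoff against this mix (using Y): (10/11)·4 + (1/11)·5 = 45/11.

v = 45/11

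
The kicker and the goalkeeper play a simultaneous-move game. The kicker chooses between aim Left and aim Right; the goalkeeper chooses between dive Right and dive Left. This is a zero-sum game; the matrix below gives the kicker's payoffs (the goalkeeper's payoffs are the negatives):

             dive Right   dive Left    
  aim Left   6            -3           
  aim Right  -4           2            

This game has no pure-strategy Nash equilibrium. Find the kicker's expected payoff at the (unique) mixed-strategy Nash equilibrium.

Set the kicker's expected payoff from aim Left equal to that from aim Right:
  the kicker's payoff from aim Left: q·6 + (1−q)·(-3) = 9q - 3
  the kicker's payoff from aim Right: q·(-4) + (1−q)·2 = -6q + 2
  9q - 3 = -6q + 2  ⇒  15q = 5  ⇒  q = 1/3.
At equilibrium the kicker is indifferent across rows, so the kicker's payoff equals the payoff from aim Left: (1/3)·6 + (2/3)·(-3) = 0.

0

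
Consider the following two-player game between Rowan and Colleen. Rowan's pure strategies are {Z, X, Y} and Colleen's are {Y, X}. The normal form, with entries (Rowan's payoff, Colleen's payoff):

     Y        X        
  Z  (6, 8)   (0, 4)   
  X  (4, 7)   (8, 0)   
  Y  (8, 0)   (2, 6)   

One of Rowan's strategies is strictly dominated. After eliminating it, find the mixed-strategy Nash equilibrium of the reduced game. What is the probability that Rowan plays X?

p = 6/13

Rowan's strategy Z is strictly dominated by Y: 8 > 6 and 2 > 0. Eliminate Z.
Rowan's mix must leave Colleen indifferent between Y and X.
  Colleen's payoff to Y: p·7 + (1−p)·0 = 7p
  Colleen's payoff to X: p·0 + (1−p)·6 = -6p + 6
  7p = -6p + 6  ⇒  13p = 6  ⇒  p = 6/13.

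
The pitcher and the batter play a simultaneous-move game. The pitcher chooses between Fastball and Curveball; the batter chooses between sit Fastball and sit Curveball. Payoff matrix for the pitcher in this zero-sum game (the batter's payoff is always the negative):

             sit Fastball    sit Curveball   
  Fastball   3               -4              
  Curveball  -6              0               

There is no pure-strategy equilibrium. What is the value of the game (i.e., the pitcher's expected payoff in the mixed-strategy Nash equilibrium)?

v = -24/13

Set the pitcher's expected payoff from Fastball equal to that from Curveball:
  the pitcher's expected payoff from Fastball: q·3 + (1−q)·(-4) = 7q - 4
  the pitcher's expected payoff from Curveball: q·(-6) + (1−q)·0 = -6q
  7q - 4 = -6q  ⇒  13q = 4  ⇒  q = 4/13.
The value is the pitcher's expected payoff against this mix (using Fastball): (4/13)·3 + (9/13)·(-4) = -24/13.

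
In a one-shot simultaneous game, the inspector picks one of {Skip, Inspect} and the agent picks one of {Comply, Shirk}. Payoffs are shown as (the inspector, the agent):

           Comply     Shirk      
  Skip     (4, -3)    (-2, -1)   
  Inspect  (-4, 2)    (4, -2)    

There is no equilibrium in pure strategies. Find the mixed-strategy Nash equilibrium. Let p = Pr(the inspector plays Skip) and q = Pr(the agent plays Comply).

In a mixed equilibrium the agent is indifferent between Comply and Shirk; this condition fixes p.
  the agent's payoff from Comply: p·(-3) + (1−p)·2 = -5p + 2
  the agent's payoff from Shirk: p·(-1) + (1−p)·(-2) = p - 2
  -5p + 2 = p - 2  ⇒  -6p = -4  ⇒  p = 2/3.
For the inspector to be willing to mix, the inspector must be indifferent between Skip and Inspect, which pins down the agent's mix.
  the inspector's payoff to Skip: q·4 + (1−q)·(-2) = 6q - 2
  the inspector's payoff to Inspect: q·(-4) + (1−q)·4 = -8q + 4
  6q - 2 = -8q + 4  ⇒  14q = 6  ⇒  q = 3/7.

p = 2/3, q = 3/7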